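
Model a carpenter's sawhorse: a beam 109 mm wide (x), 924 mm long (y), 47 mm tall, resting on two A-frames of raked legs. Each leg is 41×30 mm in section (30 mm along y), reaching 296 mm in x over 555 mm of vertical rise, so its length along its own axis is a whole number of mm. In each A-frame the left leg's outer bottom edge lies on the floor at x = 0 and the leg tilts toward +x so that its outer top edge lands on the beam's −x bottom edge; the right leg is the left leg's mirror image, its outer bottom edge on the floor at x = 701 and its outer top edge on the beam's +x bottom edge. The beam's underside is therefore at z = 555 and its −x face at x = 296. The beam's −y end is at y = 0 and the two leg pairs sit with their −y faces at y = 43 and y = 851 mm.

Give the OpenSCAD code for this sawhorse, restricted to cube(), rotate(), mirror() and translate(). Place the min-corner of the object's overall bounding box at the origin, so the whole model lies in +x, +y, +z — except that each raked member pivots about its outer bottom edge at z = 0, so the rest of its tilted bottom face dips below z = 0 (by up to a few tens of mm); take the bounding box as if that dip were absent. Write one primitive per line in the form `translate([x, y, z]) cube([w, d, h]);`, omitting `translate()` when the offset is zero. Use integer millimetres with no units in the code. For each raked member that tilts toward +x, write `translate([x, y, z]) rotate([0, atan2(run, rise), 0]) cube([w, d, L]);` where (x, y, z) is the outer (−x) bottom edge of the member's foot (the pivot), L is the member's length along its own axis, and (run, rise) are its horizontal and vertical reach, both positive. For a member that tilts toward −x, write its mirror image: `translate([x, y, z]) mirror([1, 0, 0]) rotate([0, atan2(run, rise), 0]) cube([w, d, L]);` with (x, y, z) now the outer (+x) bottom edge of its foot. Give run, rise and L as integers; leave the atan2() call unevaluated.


translate([296, 0, 555]) cube([109, 924, 47]);
translate([0, 43, 0]) rotate([0, atan2(296, 555), 0]) cube([41, 30, 629]);
translate([701, 43, 0]) mirror([1, 0, 0]) rotate([0, atan2(296, 555), 0]) cube([41, 30, 629]);
translate([0, 851, 0]) rotate([0, atan2(296, 555), 0]) cube([41, 30, 629]);
translate([701, 851, 0]) mirror([1, 0, 0]) rotate([0, atan2(296, 555), 0]) cube([41, 30, 629]);


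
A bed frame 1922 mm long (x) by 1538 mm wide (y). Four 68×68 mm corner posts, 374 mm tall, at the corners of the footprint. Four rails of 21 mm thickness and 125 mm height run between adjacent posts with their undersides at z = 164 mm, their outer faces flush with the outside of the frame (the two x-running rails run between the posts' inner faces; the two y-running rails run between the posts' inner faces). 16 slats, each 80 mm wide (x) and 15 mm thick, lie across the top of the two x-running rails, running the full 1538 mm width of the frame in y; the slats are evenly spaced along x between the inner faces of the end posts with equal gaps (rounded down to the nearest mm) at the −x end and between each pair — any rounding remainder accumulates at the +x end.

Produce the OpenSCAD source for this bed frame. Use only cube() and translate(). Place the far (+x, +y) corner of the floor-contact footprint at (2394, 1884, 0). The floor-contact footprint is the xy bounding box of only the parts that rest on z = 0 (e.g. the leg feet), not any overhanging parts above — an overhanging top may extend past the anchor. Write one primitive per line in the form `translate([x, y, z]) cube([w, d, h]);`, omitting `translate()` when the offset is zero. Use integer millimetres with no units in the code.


translate([472, 346, 0]) cube([68, 68, 374]);
translate([472, 1816, 0]) cube([68, 68, 374]);
translate([2326, 346, 0]) cube([68, 68, 374]);
translate([2326, 1816, 0]) cube([68, 68, 374]);
translate([540, 346, 164]) cube([1786, 21, 125]);
translate([540, 1863, 164]) cube([1786, 21, 125]);
translate([472, 414, 164]) cube([21, 1402, 125]);
translate([2373, 414, 164]) cube([21, 1402, 125]);
translate([569, 346, 289]) cube([80, 1538, 15]);
translate([678, 346, 289]) cube([80, 1538, 15]);
translate([787, 346, 289]) cube([80, 1538, 15]);
translate([896, 346, 289]) cube([80, 1538, 15]);
translate([1005, 346, 289]) cube([80, 1538, 15]);
translate([1114, 346, 289]) cube([80, 1538, 15]);
translate([1223, 346, 289]) cube([80, 1538, 15]);
translate([1332, 346, 289]) cube([80, 1538, 15]);
translate([1441, 346, 289]) cube([80, 1538, 15]);
translate([1550, 346, 289]) cube([80, 1538, 15]);
translate([1659, 346, 289]) cube([80, 1538, 15]);
translate([1768, 346, 289]) cube([80, 1538, 15]);
translate([1877, 346, 289]) cube([80, 1538, 15]);
translate([1986, 346, 289]) cube([80, 1538, 15]);
translate([2095, 346, 289]) cube([80, 1538, 15]);
translate([2204, 346, 289]) cube([80, 1538, 15]);


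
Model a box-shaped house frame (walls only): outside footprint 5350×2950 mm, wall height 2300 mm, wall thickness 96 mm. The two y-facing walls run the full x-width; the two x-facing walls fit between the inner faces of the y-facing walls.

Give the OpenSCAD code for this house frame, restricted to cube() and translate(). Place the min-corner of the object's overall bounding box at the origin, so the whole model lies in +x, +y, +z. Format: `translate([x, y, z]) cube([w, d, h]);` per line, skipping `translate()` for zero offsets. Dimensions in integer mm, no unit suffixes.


cube([5350, 96, 2300]);
translate([0, 2854, 0]) cube([5350, 96, 2300]);
translate([0, 96, 0]) cube([96, 2758, 2300]);
translate([5254, 96, 0]) cube([96, 2758, 2300]);


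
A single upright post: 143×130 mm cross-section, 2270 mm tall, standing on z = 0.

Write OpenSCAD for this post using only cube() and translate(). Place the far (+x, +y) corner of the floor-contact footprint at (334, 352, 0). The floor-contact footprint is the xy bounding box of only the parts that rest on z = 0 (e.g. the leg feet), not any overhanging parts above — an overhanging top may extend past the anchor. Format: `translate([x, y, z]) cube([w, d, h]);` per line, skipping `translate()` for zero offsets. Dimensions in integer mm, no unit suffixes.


translate([191, 222, 0]) cube([143, 130, 2270]);


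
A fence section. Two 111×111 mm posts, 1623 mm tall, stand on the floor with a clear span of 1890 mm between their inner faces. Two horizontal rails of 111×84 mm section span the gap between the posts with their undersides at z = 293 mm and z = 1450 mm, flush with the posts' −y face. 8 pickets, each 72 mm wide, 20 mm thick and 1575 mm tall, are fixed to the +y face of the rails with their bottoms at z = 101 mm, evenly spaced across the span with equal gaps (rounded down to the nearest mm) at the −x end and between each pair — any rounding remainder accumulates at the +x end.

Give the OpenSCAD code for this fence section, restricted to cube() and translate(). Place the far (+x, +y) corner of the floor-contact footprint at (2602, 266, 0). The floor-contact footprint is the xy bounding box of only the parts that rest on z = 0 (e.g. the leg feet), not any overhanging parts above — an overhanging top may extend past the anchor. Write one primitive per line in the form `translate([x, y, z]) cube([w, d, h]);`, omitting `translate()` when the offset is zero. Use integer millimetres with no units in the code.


translate([490, 155, 0]) cube([111, 111, 1623]);
translate([2491, 155, 0]) cube([111, 111, 1623]);
translate([601, 155, 293]) cube([1890, 111, 84]);
translate([601, 155, 1450]) cube([1890, 111, 84]);
translate([747, 266, 101]) cube([72, 20, 1575]);
translate([965, 266, 101]) cube([72, 20, 1575]);
translate([1183, 266, 101]) cube([72, 20, 1575]);
translate([1401, 266, 101]) cube([72, 20, 1575]);
translate([1619, 266, 101]) cube([72, 20, 1575]);
translate([1837, 266, 101]) cube([72, 20, 1575]);
translate([2055, 266, 101]) cube([72, 20, 1575]);
translate([2273, 266, 101]) cube([72, 20, 1575]);


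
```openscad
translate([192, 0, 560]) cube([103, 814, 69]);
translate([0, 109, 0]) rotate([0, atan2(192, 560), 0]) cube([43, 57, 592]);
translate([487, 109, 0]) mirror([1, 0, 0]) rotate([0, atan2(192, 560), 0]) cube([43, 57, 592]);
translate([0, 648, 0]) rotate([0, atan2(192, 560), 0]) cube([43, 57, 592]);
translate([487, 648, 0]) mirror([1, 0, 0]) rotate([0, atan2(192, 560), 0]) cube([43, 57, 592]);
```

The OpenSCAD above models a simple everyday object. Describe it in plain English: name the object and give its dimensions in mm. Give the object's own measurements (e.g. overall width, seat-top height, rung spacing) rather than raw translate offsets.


A sawhorse. A 103×814×69 mm beam (x, y, z) sits on two A-frame leg pairs. Each pair is two raked legs of 43×57 mm section (57 mm along y) splaying symmetrically in x. Each leg rises 560 mm vertically over 192 mm of horizontal reach and is 592 mm long along its own axis. Every leg's outer bottom edge rests on the floor and its outer top edge meets a bottom edge of the beam — the left legs (tilting toward +x) meet the beam's −x bottom edge, the right legs (their mirror images, tilting toward −x) meet its +x bottom edge — so the leg tops tuck under the beam, the beam's underside is 560 mm above the floor, and the feet are 487 mm apart outside-to-outside with the beam centred between them. The two leg pairs are set in 109 mm from either end of the beam.


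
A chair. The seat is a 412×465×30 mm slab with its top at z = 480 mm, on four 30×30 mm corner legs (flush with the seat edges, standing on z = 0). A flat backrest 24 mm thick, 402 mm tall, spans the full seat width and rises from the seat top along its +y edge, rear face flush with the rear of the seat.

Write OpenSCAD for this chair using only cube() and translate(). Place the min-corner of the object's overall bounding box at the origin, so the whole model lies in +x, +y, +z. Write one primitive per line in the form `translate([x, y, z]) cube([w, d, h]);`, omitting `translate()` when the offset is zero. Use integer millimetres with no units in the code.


translate([0, 0, 450]) cube([412, 465, 30]);
cube([30, 30, 450]);
translate([382, 0, 0]) cube([30, 30, 450]);
translate([0, 435, 0]) cube([30, 30, 450]);
translate([382, 435, 0]) cube([30, 30, 450]);
translate([0, 441, 480]) cube([412, 24, 402]);


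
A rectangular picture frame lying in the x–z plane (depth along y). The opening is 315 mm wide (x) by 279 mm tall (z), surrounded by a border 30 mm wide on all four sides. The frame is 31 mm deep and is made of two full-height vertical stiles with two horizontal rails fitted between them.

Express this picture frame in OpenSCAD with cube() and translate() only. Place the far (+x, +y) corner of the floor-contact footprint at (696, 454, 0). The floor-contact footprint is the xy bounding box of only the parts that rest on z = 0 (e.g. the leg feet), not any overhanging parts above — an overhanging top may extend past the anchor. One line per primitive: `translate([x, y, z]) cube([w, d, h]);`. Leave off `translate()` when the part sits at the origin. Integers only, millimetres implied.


translate([321, 423, 0]) cube([30, 31, 339]);
translate([666, 423, 0]) cube([30, 31, 339]);
translate([351, 423, 0]) cube([315, 31, 30]);
translate([351, 423, 309]) cube([315, 31, 30]);


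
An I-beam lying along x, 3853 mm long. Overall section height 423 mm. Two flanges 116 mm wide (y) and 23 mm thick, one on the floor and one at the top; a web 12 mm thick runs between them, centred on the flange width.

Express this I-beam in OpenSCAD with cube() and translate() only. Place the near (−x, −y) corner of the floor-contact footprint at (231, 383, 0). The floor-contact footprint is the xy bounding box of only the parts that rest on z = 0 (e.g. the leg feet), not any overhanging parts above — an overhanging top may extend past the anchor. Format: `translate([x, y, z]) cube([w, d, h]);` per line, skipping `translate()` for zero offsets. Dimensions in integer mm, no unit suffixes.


translate([231, 383, 0]) cube([3853, 116, 23]);
translate([231, 435, 23]) cube([3853, 12, 377]);
translate([231, 383, 400]) cube([3853, 116, 23]);


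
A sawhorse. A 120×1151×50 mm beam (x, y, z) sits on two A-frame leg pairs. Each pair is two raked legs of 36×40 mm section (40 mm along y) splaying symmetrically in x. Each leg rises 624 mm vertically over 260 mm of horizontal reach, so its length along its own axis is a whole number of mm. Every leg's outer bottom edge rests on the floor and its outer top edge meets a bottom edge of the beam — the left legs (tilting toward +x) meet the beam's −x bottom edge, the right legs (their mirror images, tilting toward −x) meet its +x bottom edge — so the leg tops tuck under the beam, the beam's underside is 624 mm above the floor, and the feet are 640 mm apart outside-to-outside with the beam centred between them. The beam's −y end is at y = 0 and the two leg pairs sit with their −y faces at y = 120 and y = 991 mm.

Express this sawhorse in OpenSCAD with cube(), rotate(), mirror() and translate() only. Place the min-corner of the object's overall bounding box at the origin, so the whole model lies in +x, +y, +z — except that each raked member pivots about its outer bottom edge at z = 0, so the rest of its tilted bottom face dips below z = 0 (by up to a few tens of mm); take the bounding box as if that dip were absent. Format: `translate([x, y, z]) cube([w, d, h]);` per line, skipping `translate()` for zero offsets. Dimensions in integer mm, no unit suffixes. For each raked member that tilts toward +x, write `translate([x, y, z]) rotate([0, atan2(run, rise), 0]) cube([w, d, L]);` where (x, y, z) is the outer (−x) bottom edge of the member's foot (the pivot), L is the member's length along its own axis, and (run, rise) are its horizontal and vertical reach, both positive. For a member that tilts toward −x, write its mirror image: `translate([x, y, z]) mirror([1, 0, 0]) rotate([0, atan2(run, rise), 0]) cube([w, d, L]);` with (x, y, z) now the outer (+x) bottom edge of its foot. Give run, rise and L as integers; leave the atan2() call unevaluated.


translate([260, 0, 624]) cube([120, 1151, 50]);
translate([0, 120, 0]) rotate([0, atan2(260, 624), 0]) cube([36, 40, 676]);
translate([640, 120, 0]) mirror([1, 0, 0]) rotate([0, atan2(260, 624), 0]) cube([36, 40, 676]);
translate([0, 991, 0]) rotate([0, atan2(260, 624), 0]) cube([36, 40, 676]);
translate([640, 991, 0]) mirror([1, 0, 0]) rotate([0, atan2(260, 624), 0]) cube([36, 40, 676]);


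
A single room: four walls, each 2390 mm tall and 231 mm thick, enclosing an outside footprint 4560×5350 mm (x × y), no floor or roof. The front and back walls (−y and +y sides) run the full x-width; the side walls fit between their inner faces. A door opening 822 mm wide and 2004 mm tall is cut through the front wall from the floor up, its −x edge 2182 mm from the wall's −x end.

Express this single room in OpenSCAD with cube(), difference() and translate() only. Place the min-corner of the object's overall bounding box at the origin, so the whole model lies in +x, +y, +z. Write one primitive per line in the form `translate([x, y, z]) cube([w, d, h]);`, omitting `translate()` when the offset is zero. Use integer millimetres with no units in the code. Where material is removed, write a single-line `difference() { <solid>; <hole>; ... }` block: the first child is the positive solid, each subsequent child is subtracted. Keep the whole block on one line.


difference() { cube([4560, 231, 2390]); translate([2182, 0, 0]) cube([822, 231, 2004]); }
translate([0, 5119, 0]) cube([4560, 231, 2390]);
translate([0, 231, 0]) cube([231, 4888, 2390]);
translate([4329, 231, 0]) cube([231, 4888, 2390]);


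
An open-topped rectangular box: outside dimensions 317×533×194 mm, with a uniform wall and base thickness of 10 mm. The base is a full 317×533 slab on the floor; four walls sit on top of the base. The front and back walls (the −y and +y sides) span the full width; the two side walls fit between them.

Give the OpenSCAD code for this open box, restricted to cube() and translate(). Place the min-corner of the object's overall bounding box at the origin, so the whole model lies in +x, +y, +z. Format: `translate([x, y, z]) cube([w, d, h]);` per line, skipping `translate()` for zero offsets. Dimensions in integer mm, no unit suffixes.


cube([317, 533, 10]);
translate([0, 0, 10]) cube([317, 10, 184]);
translate([0, 523, 10]) cube([317, 10, 184]);
translate([0, 10, 10]) cube([10, 513, 184]);
translate([307, 10, 10]) cube([10, 513, 184]);


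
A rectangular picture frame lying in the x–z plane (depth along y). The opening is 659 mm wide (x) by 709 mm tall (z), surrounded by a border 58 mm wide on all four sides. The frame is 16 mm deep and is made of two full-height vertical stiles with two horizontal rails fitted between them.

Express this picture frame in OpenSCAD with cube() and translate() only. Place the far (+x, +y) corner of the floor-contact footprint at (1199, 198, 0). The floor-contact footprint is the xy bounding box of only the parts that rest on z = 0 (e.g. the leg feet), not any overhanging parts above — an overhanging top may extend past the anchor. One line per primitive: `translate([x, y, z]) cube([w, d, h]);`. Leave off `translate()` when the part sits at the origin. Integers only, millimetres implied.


translate([424, 182, 0]) cube([58, 16, 825]);
translate([1141, 182, 0]) cube([58, 16, 825]);
translate([482, 182, 0]) cube([659, 16, 58]);
translate([482, 182, 767]) cube([659, 16, 58]);


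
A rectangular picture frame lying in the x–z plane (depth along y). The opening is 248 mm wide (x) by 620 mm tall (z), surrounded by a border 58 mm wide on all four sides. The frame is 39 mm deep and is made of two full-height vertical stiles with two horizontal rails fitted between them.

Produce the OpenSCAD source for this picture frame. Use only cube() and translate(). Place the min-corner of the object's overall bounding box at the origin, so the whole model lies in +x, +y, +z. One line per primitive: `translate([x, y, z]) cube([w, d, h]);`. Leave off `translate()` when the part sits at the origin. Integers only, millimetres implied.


cube([58, 39, 736]);
translate([306, 0, 0]) cube([58, 39, 736]);
translate([58, 0, 0]) cube([248, 39, 58]);
translate([58, 0, 678]) cube([248, 39, 58]);


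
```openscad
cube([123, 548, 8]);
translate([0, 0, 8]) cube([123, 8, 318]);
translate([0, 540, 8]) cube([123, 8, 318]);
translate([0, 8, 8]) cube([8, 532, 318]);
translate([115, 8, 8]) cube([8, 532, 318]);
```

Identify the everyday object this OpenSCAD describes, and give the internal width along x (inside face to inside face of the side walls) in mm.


An open box. The internal width is 107 mm.

A 123×548 base slab with four walls standing on it — an open box. The base is 123 mm wide and the walls are 8 mm thick, so the internal width is 123 − 2 × 8 = 107 mm.


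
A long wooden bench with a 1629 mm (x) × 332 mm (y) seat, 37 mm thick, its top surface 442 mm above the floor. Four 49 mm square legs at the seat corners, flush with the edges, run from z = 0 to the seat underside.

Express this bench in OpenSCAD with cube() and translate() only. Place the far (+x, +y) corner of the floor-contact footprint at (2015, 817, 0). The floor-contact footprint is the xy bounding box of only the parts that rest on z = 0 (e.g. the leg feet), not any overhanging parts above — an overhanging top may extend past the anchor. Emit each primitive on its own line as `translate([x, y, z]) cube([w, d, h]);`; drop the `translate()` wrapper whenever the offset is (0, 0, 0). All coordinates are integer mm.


// leg_h = 442 − 37 = 405
translate([386, 485, 405]) cube([1629, 332, 37]);
translate([386, 485, 0]) cube([49, 49, 405]);
translate([386, 768, 0]) cube([49, 49, 405]);
translate([1966, 485, 0]) cube([49, 49, 405]);
translate([1966, 768, 0]) cube([49, 49, 405]);


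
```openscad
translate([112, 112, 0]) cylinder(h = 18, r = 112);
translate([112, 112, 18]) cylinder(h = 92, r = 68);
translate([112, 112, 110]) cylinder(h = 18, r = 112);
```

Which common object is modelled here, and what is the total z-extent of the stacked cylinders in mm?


A spool. The overall height is 128 mm.

Three coaxial cylinders, large–small–large — a spool. Two 18 mm flanges and a 92 mm core give 18 + 92 + 18 = 128 mm.


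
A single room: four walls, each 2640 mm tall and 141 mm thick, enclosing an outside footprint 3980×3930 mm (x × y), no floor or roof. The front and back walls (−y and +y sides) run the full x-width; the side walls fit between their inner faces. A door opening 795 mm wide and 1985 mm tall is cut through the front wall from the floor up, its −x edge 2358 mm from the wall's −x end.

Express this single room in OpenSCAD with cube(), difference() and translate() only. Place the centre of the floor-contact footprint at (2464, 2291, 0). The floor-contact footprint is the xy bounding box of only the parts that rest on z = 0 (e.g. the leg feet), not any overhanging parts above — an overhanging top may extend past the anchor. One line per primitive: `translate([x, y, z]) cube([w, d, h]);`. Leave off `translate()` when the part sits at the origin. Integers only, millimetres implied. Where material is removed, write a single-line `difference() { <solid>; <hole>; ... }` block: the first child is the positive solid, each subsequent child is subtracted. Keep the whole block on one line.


difference() { translate([474, 326, 0]) cube([3980, 141, 2640]); translate([2832, 326, 0]) cube([795, 141, 1985]); }
translate([474, 4115, 0]) cube([3980, 141, 2640]);
translate([474, 467, 0]) cube([141, 3648, 2640]);
translate([4313, 467, 0]) cube([141, 3648, 2640]);


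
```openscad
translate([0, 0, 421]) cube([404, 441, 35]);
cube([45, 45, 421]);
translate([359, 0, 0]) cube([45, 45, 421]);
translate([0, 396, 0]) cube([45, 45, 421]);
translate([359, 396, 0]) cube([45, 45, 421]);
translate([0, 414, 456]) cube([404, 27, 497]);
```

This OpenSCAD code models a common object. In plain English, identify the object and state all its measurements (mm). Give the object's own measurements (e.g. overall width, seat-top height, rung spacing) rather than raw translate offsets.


A chair. The seat is a 404×441×35 mm slab with its top at z = 456 mm, on four 45×45 mm corner legs (flush with the seat edges, standing on z = 0). A flat backrest 27 mm thick, 497 mm tall, spans the full seat width and rises from the seat top along its +y edge, rear face flush with the rear of the seat.


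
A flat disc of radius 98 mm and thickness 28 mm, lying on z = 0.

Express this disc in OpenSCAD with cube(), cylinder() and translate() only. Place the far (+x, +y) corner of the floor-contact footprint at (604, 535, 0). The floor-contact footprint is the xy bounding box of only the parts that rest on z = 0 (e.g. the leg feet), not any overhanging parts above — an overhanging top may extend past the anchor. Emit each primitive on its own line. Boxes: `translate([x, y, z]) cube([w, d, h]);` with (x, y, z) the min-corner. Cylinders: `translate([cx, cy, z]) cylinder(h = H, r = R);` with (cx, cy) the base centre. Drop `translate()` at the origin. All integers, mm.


translate([506, 437, 0]) cylinder(h = 28, r = 98);


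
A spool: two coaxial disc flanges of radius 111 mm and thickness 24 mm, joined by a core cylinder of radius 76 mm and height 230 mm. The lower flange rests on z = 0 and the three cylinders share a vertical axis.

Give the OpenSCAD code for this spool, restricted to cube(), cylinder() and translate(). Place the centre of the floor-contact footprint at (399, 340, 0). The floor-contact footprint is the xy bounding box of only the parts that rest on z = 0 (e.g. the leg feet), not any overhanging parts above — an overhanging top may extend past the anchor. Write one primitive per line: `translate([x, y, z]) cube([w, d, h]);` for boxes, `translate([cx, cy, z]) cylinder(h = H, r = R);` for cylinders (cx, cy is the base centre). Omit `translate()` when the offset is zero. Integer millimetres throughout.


translate([399, 340, 0]) cylinder(h = 24, r = 111);
translate([399, 340, 24]) cylinder(h = 230, r = 76);
translate([399, 340, 254]) cylinder(h = 24, r = 111);


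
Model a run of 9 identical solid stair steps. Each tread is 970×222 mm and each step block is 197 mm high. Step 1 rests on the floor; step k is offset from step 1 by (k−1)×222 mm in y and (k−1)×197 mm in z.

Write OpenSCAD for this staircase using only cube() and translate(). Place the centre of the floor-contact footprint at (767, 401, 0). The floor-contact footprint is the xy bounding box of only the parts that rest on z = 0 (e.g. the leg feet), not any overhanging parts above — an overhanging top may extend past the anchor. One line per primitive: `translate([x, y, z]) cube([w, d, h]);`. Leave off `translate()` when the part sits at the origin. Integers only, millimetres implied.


translate([282, 290, 0]) cube([970, 222, 197]);
translate([282, 512, 197]) cube([970, 222, 197]);
translate([282, 734, 394]) cube([970, 222, 197]);
translate([282, 956, 591]) cube([970, 222, 197]);
translate([282, 1178, 788]) cube([970, 222, 197]);
translate([282, 1400, 985]) cube([970, 222, 197]);
translate([282, 1622, 1182]) cube([970, 222, 197]);
translate([282, 1844, 1379]) cube([970, 222, 197]);
translate([282, 2066, 1576]) cube([970, 222, 197]);


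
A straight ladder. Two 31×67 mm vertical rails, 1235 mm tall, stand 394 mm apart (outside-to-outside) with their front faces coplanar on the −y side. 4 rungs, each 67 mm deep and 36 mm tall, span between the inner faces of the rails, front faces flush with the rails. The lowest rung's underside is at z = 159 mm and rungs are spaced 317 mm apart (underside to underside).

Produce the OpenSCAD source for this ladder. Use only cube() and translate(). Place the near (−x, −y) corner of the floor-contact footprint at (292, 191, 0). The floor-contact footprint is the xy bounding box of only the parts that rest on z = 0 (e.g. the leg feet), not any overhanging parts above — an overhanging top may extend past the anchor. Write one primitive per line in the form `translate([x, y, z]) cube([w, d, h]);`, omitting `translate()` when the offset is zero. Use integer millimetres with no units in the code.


translate([292, 191, 0]) cube([31, 67, 1235]);
translate([655, 191, 0]) cube([31, 67, 1235]);
translate([323, 191, 159]) cube([332, 67, 36]);
translate([323, 191, 476]) cube([332, 67, 36]);
translate([323, 191, 793]) cube([332, 67, 36]);
translate([323, 191, 1110]) cube([332, 67, 36]);


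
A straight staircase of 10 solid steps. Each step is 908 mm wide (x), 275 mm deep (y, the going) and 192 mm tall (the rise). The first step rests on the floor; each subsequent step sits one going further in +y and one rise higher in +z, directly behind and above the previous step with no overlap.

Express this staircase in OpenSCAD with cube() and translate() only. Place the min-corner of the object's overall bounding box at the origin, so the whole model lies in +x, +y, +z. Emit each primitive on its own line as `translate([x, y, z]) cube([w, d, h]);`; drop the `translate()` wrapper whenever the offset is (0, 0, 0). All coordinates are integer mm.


cube([908, 275, 192]);
translate([0, 275, 192]) cube([908, 275, 192]);
translate([0, 550, 384]) cube([908, 275, 192]);
translate([0, 825, 576]) cube([908, 275, 192]);
translate([0, 1100, 768]) cube([908, 275, 192]);
translate([0, 1375, 960]) cube([908, 275, 192]);
translate([0, 1650, 1152]) cube([908, 275, 192]);
translate([0, 1925, 1344]) cube([908, 275, 192]);
translate([0, 2200, 1536]) cube([908, 275, 192]);
translate([0, 2475, 1728]) cube([908, 275, 192]);


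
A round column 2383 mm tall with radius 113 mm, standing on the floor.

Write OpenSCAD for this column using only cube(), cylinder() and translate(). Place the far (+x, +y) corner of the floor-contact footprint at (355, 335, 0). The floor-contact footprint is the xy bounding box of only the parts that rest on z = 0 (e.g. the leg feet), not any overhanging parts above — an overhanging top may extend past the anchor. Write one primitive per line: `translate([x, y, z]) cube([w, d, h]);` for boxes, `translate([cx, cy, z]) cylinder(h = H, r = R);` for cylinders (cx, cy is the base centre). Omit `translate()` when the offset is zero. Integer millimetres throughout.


translate([242, 222, 0]) cylinder(h = 2383, r = 113);


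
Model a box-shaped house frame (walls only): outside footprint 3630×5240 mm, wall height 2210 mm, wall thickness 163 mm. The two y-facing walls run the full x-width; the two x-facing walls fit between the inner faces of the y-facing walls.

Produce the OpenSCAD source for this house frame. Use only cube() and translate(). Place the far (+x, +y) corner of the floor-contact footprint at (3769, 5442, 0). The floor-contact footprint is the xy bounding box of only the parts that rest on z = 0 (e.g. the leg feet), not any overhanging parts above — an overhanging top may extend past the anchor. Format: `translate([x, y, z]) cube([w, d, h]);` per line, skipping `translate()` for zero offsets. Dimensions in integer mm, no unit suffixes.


translate([139, 202, 0]) cube([3630, 163, 2210]);
translate([139, 5279, 0]) cube([3630, 163, 2210]);
translate([139, 365, 0]) cube([163, 4914, 2210]);
translate([3606, 365, 0]) cube([163, 4914, 2210]);


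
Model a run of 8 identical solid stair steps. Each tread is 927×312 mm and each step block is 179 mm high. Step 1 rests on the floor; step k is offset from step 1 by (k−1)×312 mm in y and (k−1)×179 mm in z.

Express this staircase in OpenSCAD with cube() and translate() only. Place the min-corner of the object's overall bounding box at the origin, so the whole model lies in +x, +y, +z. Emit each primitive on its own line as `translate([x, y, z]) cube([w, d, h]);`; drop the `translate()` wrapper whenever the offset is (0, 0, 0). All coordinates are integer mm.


cube([927, 312, 179]);
translate([0, 312, 179]) cube([927, 312, 179]);
translate([0, 624, 358]) cube([927, 312, 179]);
translate([0, 936, 537]) cube([927, 312, 179]);
translate([0, 1248, 716]) cube([927, 312, 179]);
translate([0, 1560, 895]) cube([927, 312, 179]);
translate([0, 1872, 1074]) cube([927, 312, 179]);
translate([0, 2184, 1253]) cube([927, 312, 179]);


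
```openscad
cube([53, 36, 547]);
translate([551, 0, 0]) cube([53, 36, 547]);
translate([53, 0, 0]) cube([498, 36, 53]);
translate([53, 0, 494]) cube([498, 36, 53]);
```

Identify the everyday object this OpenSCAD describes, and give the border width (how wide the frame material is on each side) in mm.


A picture frame. The border width is 53 mm.

Four thin pieces enclosing a rectangular opening — a picture frame. The two full-height stiles are 547 mm tall; the top rail sits at z = 494 and is 53 mm tall, so the border above the opening is 547 − 494 = 53 mm, matching the stile x-width.


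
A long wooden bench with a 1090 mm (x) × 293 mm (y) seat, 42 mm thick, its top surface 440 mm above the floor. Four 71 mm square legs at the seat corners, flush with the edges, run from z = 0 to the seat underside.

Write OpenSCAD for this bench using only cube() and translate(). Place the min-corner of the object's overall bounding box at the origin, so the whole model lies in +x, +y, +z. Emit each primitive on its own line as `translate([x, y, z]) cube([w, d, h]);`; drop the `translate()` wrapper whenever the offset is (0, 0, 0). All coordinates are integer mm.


translate([0, 0, 398]) cube([1090, 293, 42]);
cube([71, 71, 398]);
translate([0, 222, 0]) cube([71, 71, 398]);
translate([1019, 0, 0]) cube([71, 71, 398]);
translate([1019, 222, 0]) cube([71, 71, 398]);


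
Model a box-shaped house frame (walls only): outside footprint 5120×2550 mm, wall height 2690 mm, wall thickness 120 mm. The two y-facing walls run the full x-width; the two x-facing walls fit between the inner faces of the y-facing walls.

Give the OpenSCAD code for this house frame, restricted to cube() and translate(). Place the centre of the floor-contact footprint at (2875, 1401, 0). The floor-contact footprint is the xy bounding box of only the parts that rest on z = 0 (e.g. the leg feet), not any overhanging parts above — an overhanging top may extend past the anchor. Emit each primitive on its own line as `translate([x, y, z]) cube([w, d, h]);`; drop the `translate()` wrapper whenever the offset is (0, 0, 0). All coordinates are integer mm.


translate([315, 126, 0]) cube([5120, 120, 2690]);
translate([315, 2556, 0]) cube([5120, 120, 2690]);
translate([315, 246, 0]) cube([120, 2310, 2690]);
translate([5315, 246, 0]) cube([120, 2310, 2690]);


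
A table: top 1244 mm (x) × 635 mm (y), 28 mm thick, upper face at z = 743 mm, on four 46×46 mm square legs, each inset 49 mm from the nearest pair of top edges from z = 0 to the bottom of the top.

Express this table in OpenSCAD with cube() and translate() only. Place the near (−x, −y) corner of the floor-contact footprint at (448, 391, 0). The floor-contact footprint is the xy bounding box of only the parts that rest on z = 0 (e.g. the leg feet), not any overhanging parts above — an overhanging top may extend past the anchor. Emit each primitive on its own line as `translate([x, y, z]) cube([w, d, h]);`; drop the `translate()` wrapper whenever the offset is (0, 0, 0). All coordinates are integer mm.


// leg_h = 743 - 28 = 715
translate([399, 342, 715]) cube([1244, 635, 28]);
translate([448, 391, 0]) cube([46, 46, 715]);
translate([1548, 391, 0]) cube([46, 46, 715]);
translate([448, 882, 0]) cube([46, 46, 715]);
translate([1548, 882, 0]) cube([46, 46, 715]);


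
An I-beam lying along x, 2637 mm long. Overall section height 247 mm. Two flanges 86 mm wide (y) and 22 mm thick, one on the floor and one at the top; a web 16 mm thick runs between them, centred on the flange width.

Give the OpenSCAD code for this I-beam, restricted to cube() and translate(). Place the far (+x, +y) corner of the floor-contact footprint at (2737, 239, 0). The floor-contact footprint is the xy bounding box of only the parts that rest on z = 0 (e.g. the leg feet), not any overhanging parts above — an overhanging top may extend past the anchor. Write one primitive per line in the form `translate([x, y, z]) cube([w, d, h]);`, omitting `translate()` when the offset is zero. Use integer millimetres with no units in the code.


translate([100, 153, 0]) cube([2637, 86, 22]);
translate([100, 188, 22]) cube([2637, 16, 203]);
translate([100, 153, 225]) cube([2637, 86, 22]);


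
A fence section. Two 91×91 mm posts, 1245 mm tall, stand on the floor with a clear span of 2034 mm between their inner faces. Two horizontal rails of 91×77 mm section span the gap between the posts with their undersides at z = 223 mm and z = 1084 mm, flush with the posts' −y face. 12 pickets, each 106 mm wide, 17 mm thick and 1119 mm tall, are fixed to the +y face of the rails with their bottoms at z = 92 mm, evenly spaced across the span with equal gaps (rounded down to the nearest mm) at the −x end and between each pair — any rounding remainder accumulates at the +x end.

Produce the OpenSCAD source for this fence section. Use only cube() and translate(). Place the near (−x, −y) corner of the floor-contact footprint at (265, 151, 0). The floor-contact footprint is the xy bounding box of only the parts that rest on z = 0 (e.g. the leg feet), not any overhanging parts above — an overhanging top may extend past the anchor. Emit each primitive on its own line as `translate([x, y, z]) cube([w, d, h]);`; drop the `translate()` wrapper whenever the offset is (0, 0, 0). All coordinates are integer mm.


translate([265, 151, 0]) cube([91, 91, 1245]);
translate([2390, 151, 0]) cube([91, 91, 1245]);
translate([356, 151, 223]) cube([2034, 91, 77]);
translate([356, 151, 1084]) cube([2034, 91, 77]);
translate([414, 242, 92]) cube([106, 17, 1119]);
translate([578, 242, 92]) cube([106, 17, 1119]);
translate([742, 242, 92]) cube([106, 17, 1119]);
translate([906, 242, 92]) cube([106, 17, 1119]);
translate([1070, 242, 92]) cube([106, 17, 1119]);
translate([1234, 242, 92]) cube([106, 17, 1119]);
translate([1398, 242, 92]) cube([106, 17, 1119]);
translate([1562, 242, 92]) cube([106, 17, 1119]);
translate([1726, 242, 92]) cube([106, 17, 1119]);
translate([1890, 242, 92]) cube([106, 17, 1119]);
translate([2054, 242, 92]) cube([106, 17, 1119]);
translate([2218, 242, 92]) cube([106, 17, 1119]);


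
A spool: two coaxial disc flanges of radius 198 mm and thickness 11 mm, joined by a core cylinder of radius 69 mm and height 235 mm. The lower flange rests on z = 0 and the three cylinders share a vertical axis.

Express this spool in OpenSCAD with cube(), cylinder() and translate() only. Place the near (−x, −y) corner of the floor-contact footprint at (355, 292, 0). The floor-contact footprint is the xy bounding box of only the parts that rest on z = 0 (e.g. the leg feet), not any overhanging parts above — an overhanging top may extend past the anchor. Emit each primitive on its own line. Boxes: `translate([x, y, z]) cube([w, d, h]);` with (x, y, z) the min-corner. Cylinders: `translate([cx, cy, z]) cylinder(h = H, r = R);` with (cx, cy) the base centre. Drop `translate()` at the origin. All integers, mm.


translate([553, 490, 0]) cylinder(h = 11, r = 198);
translate([553, 490, 11]) cylinder(h = 235, r = 69);
translate([553, 490, 246]) cylinder(h = 11, r = 198);


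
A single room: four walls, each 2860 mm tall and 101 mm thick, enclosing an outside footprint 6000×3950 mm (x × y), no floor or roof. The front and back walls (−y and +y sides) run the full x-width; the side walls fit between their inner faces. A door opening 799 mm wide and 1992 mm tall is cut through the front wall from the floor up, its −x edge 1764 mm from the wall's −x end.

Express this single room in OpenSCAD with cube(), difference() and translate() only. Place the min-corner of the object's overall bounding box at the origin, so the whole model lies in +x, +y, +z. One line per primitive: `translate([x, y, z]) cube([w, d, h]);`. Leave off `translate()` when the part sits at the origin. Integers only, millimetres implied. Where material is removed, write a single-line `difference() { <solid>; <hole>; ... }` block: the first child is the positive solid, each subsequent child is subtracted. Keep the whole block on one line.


difference() { cube([6000, 101, 2860]); translate([1764, 0, 0]) cube([799, 101, 1992]); }
translate([0, 3849, 0]) cube([6000, 101, 2860]);
translate([0, 101, 0]) cube([101, 3748, 2860]);
translate([5899, 101, 0]) cube([101, 3748, 2860]);


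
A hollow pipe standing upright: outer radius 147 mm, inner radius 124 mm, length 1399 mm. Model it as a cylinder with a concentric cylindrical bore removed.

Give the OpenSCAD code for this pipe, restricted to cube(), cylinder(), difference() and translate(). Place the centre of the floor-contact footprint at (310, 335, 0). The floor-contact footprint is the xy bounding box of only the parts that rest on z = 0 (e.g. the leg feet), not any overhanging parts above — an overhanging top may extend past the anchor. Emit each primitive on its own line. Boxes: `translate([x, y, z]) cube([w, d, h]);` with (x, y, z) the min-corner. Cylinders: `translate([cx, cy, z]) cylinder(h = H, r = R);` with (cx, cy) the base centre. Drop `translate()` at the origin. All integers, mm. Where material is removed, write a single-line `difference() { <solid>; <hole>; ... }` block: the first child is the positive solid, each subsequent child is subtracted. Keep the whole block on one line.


difference() { translate([310, 335, 0]) cylinder(h = 1399, r = 147); translate([310, 335, 0]) cylinder(h = 1399, r = 124); }


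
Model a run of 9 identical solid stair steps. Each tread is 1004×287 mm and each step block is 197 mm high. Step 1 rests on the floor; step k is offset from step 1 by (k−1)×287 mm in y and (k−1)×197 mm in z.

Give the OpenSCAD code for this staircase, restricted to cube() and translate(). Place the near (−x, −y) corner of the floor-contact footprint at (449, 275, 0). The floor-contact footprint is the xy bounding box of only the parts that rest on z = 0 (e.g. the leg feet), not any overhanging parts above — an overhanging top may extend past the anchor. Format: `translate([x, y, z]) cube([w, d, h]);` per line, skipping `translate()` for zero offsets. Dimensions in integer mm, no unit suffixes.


translate([449, 275, 0]) cube([1004, 287, 197]);
translate([449, 562, 197]) cube([1004, 287, 197]);
translate([449, 849, 394]) cube([1004, 287, 197]);
translate([449, 1136, 591]) cube([1004, 287, 197]);
translate([449, 1423, 788]) cube([1004, 287, 197]);
translate([449, 1710, 985]) cube([1004, 287, 197]);
translate([449, 1997, 1182]) cube([1004, 287, 197]);
translate([449, 2284, 1379]) cube([1004, 287, 197]);
translate([449, 2571, 1576]) cube([1004, 287, 197]);
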